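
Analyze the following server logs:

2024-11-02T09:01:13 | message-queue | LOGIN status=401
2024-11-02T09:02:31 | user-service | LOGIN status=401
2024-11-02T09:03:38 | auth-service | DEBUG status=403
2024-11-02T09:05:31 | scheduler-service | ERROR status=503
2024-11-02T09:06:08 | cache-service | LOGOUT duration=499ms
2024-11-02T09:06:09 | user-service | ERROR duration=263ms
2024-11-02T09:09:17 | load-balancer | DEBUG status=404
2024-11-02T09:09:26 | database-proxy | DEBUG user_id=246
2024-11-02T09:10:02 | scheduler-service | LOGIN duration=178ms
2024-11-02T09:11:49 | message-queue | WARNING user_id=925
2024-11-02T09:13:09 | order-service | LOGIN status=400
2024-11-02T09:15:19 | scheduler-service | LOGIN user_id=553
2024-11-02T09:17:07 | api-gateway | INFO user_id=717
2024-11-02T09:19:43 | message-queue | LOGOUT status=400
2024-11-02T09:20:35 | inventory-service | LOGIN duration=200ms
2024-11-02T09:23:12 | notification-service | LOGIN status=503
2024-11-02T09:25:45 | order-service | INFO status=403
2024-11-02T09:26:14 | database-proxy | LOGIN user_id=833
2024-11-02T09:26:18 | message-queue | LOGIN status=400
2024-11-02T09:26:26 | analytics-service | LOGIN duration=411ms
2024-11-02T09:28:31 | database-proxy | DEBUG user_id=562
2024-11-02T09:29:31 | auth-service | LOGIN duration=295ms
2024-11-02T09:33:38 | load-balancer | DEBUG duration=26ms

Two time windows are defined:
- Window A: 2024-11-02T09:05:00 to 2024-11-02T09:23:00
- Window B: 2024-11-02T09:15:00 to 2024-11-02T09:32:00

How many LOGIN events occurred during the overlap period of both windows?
2

To find overlap events:

1. Window A: 2024-11-02T09:05:00 to 2024-11-02T09:23:00
2. Window B: 2024-11-02T09:15:00 to 2024-11-02T09:32:00
3. Overlap period: 2024-11-02T09:15:00 to 2024-11-02T09:23:00
4. Count LOGIN events in overlap: 2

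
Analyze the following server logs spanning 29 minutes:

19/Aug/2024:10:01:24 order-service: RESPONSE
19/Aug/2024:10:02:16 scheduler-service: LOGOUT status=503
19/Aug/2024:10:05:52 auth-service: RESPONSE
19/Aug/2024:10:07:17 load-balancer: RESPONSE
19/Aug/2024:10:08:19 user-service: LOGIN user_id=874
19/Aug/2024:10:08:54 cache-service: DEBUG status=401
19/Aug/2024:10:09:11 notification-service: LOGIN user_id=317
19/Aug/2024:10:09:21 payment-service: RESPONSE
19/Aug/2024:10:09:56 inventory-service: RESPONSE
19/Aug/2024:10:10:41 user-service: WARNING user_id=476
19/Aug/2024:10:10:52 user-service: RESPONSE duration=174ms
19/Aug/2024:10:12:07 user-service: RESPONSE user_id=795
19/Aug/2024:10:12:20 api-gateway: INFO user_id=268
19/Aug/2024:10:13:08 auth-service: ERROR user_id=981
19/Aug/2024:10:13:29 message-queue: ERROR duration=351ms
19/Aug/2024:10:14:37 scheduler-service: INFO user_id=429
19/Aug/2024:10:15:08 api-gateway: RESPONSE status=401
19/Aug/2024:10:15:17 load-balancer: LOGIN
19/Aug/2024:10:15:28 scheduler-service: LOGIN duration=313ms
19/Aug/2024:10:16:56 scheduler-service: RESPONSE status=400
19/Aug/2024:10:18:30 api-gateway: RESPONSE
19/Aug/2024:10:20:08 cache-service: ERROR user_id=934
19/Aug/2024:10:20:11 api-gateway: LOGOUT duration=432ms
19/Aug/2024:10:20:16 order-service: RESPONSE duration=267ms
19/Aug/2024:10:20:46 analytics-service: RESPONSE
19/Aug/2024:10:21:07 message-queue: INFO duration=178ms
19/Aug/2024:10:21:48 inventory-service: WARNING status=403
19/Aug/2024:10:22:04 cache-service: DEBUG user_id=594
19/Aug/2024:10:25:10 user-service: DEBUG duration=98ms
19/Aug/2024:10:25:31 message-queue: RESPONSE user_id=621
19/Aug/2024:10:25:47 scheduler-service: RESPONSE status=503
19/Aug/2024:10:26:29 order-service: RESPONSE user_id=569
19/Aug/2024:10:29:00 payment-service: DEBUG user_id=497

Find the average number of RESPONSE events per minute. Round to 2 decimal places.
0.52

To calculate the rate:

1. Count total RESPONSE events: 15
2. Total time period: 29 minutes
3. Rate = 15 / 29 = 0.52 events per minute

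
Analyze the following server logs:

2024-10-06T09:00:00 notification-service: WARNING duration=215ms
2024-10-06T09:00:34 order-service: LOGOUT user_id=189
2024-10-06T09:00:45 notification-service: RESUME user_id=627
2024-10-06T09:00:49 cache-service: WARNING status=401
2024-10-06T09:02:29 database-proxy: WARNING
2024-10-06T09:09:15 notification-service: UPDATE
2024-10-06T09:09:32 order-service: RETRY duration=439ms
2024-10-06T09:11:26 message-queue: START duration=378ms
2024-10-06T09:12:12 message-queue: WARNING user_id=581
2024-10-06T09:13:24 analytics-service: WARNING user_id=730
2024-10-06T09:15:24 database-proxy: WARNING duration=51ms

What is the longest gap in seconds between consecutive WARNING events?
583

To find the longest gap:

1. Extract all WARNING events in chronological order
2. Calculate time differences between consecutive events
3. Find the maximum difference
4. Longest gap: 583 seconds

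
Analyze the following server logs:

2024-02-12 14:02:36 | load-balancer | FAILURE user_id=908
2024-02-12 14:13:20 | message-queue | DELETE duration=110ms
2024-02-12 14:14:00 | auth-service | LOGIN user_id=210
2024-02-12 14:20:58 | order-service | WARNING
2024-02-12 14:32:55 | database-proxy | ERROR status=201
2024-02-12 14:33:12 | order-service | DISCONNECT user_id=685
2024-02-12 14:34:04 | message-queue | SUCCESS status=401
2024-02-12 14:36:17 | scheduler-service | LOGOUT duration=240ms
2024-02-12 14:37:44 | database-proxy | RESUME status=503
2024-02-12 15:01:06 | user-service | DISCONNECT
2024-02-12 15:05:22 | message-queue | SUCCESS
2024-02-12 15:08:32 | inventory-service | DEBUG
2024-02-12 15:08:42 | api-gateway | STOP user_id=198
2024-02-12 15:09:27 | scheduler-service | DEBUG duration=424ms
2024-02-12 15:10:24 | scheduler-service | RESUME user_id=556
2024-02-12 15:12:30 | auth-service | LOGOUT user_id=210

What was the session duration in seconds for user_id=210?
3510

To calculate session duration:

1. Find LOGIN event for user_id=210: 2024-02-12 14:14:00
2. Find LOGOUT event for user_id=210: 2024-02-12 15:12:30
3. Session duration: 2024-02-12 15:12:30 - 2024-02-12 14:14:00 = 3510 seconds (58 minutes)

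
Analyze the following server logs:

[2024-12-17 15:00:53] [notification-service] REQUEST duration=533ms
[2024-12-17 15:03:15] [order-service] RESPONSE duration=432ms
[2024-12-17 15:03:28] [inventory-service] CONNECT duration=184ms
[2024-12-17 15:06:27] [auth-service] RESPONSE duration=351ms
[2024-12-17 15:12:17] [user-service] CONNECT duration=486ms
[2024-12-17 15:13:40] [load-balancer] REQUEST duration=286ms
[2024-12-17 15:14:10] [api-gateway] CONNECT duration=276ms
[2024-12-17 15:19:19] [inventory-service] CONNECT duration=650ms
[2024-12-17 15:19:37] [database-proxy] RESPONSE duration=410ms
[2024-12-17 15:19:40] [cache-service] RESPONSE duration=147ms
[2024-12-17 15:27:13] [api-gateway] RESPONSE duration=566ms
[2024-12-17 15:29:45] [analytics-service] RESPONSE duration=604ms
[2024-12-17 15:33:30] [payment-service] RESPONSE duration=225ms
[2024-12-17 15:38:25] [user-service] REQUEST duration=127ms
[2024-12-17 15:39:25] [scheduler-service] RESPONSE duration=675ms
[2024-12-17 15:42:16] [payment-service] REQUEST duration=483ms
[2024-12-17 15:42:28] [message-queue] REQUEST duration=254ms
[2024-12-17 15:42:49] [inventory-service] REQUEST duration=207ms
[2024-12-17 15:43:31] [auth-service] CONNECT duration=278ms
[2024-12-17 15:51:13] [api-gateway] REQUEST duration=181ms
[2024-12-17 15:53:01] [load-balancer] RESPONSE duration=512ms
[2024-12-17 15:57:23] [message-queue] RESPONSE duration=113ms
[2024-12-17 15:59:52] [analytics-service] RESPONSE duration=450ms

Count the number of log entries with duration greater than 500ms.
6

To count timeouts:

1. Threshold: 500ms
2. Extract duration from each log entry
3. Count entries where duration > 500
4. Timeout count: 6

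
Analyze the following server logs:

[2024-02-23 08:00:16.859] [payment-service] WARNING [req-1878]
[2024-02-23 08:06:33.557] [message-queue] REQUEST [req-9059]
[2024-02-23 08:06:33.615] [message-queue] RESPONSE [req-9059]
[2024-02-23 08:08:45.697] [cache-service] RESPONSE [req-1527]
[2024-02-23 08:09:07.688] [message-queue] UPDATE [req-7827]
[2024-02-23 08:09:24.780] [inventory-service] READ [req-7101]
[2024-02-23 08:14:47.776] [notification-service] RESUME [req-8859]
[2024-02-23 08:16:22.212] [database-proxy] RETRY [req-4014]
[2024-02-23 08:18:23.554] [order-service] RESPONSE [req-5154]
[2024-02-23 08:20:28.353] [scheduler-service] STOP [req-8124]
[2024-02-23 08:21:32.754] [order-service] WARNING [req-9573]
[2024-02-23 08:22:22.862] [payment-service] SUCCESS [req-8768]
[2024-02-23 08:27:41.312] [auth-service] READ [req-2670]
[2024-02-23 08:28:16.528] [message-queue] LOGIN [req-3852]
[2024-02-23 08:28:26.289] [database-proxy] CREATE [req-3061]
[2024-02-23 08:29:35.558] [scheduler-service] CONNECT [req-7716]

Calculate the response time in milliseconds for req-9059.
58

To calculate latency:

1. Find REQUEST with id req-9059: 2024-02-23 08:06:33.557
2. Find RESPONSE with id req-9059: 2024-02-23 08:06:33.615
3. Latency: 2024-02-23 08:06:33.615 - 2024-02-23 08:06:33.557 = 58ms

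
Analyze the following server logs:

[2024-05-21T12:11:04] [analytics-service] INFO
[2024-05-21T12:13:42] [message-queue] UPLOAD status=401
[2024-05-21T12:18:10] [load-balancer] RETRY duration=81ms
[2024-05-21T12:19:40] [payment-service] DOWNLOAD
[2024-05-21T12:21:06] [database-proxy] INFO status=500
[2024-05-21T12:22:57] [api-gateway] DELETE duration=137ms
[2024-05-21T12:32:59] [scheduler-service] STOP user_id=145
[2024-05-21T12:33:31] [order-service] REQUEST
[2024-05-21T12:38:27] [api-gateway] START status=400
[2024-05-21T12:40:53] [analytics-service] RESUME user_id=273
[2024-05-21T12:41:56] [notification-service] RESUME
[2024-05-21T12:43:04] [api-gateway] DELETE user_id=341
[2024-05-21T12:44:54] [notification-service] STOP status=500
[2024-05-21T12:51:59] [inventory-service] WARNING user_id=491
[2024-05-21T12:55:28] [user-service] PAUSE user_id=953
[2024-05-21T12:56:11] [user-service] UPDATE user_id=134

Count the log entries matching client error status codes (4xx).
2

To find matching entries:

1. Pattern to match: client error status codes (4xx)
2. Scan each log entry for the pattern
3. Count matches: 2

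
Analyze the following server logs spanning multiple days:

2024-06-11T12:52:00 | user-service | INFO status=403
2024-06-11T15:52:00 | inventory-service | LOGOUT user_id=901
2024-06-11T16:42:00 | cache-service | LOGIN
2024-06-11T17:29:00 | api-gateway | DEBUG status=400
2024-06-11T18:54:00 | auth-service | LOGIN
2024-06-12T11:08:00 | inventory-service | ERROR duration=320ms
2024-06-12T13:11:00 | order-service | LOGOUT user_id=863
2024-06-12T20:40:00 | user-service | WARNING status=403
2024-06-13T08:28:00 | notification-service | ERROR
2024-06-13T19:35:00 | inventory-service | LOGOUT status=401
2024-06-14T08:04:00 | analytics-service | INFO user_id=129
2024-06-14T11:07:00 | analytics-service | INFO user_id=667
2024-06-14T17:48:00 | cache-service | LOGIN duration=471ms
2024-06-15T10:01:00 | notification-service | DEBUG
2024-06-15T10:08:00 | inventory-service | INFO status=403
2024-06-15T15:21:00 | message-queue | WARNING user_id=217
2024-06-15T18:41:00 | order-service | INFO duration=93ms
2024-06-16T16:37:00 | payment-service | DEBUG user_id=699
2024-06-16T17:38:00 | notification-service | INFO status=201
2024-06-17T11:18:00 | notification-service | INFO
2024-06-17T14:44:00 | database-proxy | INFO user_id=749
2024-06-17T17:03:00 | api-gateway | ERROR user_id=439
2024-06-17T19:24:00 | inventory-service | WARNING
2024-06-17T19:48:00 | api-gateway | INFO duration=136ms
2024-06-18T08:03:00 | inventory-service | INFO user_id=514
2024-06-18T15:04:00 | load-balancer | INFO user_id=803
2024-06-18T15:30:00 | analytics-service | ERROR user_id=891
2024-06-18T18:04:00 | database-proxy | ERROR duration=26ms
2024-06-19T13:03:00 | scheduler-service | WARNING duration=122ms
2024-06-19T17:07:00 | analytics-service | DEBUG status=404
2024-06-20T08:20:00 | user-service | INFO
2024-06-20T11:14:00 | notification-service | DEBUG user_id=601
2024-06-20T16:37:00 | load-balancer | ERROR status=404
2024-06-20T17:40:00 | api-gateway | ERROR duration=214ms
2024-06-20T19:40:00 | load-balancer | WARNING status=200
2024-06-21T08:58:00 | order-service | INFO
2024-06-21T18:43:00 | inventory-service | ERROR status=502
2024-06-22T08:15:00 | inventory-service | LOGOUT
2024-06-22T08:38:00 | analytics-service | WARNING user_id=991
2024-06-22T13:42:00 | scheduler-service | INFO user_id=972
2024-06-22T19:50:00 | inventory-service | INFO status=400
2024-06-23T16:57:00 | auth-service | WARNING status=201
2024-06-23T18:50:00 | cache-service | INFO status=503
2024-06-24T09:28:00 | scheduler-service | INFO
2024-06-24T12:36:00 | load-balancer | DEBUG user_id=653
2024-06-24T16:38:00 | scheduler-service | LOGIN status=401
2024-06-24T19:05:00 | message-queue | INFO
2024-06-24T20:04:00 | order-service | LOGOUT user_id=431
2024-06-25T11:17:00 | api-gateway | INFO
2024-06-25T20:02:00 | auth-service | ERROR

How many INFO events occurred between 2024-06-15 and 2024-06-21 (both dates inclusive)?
10

To filter by date range:

1. Date range: 2024-06-15 through 2024-06-21, both dates inclusive
2. Filter for INFO events whose date falls in this range
3. Count matching events: 10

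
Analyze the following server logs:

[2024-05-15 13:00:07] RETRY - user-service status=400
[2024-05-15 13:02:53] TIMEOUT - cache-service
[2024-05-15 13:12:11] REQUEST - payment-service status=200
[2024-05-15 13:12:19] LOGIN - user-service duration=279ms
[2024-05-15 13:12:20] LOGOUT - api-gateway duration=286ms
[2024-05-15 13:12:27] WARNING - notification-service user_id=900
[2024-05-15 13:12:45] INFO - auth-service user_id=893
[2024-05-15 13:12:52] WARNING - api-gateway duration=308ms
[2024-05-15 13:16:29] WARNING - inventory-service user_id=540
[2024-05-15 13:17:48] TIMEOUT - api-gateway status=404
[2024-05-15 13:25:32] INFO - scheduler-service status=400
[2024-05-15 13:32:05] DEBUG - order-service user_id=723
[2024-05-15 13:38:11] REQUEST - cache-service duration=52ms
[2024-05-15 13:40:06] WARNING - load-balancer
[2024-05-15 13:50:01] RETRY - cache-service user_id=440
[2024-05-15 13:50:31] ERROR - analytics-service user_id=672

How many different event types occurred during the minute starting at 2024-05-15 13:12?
5

To count unique event types:

1. Filter events in the minute starting at 2024-05-15 13:12
2. Extract event types from matching entries
3. Count unique types: 5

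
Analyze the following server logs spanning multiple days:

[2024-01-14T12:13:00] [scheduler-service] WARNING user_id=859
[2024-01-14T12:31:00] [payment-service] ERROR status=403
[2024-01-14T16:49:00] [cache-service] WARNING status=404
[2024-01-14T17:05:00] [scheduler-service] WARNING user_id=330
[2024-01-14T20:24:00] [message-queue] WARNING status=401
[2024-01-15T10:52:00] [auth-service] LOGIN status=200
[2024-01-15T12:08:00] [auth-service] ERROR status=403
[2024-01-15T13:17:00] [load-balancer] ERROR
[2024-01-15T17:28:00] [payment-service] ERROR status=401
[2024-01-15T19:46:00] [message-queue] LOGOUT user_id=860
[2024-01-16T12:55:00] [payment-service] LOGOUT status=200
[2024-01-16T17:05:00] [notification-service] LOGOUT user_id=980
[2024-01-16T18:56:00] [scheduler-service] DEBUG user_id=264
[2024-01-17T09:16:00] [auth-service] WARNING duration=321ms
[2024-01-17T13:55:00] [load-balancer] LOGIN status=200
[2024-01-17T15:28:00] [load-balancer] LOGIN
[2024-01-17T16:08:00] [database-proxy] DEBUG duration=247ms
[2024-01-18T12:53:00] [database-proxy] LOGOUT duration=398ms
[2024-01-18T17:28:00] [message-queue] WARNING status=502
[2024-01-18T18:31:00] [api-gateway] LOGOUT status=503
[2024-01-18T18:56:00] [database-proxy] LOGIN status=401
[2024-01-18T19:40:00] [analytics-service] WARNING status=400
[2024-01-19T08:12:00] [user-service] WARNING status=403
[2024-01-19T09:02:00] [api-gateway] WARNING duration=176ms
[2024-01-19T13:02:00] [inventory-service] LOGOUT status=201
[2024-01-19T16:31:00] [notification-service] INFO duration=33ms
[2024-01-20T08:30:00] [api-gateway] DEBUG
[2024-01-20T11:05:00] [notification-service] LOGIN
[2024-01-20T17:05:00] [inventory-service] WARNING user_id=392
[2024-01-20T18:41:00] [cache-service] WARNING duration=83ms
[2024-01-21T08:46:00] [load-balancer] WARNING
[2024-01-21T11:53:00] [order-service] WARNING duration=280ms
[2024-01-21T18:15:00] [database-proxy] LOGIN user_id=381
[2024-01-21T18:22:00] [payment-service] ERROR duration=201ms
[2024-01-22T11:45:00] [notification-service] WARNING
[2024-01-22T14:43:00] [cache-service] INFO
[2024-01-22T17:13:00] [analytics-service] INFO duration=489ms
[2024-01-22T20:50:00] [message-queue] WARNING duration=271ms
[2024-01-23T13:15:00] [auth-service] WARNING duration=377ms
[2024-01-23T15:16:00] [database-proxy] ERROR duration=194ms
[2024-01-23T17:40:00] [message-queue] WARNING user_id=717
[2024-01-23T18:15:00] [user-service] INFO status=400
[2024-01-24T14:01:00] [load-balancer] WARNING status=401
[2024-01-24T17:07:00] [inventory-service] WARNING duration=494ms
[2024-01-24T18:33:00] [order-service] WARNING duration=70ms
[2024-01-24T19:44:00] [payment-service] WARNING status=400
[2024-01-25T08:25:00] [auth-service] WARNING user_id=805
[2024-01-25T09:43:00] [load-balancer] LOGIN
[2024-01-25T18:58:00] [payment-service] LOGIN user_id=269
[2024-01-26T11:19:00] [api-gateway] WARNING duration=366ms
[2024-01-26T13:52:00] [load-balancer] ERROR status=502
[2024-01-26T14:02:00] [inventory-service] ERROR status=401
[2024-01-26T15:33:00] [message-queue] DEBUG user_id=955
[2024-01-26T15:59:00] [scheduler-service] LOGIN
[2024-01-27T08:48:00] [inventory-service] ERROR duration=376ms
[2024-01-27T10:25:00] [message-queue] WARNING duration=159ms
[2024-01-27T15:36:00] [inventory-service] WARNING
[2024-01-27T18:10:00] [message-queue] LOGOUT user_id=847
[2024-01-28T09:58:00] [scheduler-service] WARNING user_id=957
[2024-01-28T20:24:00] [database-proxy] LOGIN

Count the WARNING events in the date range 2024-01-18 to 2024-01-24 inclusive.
16

To filter by date range:

1. Date range: 2024-01-18 through 2024-01-24, both dates inclusive
2. Filter for WARNING events whose date falls in this range
3. Count matching events: 16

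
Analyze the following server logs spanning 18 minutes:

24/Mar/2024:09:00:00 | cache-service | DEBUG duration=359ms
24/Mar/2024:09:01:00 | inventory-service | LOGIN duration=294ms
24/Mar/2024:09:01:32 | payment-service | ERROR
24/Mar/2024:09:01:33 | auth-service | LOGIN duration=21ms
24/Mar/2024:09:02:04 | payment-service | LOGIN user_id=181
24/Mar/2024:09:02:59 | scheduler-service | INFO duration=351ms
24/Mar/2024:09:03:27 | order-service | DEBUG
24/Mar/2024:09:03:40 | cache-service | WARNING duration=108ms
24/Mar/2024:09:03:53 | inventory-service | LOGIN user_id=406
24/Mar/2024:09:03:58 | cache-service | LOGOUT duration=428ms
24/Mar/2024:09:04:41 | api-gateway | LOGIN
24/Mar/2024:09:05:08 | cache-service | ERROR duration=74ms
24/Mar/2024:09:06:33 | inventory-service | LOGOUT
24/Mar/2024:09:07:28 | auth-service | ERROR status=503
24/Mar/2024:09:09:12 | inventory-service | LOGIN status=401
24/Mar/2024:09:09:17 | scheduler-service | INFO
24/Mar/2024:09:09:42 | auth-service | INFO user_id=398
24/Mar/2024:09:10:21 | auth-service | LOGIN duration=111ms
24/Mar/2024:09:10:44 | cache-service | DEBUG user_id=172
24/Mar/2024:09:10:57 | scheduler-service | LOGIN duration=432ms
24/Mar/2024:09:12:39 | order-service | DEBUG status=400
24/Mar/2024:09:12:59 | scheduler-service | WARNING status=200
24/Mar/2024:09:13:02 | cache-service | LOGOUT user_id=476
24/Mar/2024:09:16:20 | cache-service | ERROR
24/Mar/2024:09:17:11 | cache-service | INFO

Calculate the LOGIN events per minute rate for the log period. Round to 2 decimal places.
0.44

To calculate the rate:

1. Count total LOGIN events: 8
2. Total time period: 18 minutes
3. Rate = 8 / 18 = 0.44 events per minute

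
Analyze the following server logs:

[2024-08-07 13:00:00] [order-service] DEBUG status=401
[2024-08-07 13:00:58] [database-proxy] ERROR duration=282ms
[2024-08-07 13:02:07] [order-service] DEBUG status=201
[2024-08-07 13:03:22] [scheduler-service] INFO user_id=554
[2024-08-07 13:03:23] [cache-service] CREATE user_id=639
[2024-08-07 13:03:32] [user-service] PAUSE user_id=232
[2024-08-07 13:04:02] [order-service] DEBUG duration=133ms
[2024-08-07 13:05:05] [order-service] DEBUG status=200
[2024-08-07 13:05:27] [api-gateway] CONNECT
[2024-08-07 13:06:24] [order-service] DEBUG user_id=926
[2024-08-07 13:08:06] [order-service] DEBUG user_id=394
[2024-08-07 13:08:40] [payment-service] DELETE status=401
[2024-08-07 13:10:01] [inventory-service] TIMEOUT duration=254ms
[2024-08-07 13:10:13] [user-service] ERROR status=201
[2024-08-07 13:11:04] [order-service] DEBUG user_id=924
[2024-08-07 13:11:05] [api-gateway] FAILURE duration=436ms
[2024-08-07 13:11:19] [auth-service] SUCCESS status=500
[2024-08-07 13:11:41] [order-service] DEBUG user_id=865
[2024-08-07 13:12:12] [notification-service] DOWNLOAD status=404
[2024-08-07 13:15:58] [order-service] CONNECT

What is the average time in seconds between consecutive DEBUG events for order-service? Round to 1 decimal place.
100.1

To calculate average interval:

1. Find all DEBUG events for order-service in order
2. Calculate time gaps between consecutive events
3. Compute mean of gaps: 701 / 7 = 100.1 seconds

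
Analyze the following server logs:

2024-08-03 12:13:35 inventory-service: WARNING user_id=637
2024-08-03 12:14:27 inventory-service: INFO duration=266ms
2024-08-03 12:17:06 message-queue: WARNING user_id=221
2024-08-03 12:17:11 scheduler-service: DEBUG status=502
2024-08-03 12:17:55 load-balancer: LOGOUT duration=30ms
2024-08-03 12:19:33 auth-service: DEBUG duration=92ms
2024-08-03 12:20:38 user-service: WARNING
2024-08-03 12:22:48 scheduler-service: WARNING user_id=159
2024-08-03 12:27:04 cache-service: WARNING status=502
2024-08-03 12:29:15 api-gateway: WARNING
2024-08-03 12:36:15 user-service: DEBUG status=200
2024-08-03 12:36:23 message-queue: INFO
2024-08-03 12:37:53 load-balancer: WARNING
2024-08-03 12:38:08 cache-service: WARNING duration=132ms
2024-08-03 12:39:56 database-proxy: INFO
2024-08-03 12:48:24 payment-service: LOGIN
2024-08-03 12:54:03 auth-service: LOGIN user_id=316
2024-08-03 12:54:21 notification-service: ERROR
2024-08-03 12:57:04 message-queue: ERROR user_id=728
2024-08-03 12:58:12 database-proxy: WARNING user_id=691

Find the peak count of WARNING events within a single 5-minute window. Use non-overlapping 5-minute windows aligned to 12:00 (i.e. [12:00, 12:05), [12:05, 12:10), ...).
2

To find the burst window:

1. Divide the log period into non-overlapping 5-minute windows starting at 12:00
2. Count WARNING events in each window
3. Find the window with maximum count
4. Maximum events in a window: 2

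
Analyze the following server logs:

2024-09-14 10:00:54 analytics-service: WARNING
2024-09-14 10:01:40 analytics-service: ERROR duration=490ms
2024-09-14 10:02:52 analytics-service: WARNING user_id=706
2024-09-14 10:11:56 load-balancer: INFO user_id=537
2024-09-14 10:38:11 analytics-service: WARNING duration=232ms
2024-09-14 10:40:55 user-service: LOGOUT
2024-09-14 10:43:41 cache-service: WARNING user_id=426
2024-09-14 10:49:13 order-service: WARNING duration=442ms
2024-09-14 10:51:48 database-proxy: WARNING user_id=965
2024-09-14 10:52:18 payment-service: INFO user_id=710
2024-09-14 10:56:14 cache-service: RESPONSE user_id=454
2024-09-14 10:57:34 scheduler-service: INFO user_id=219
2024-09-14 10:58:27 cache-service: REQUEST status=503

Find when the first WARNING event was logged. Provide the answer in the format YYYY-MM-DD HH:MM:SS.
2024-09-14 10:00:54

To find the first event:

1. Filter for all WARNING events
2. Sort by timestamp
3. Select the first one
4. Timestamp: 2024-09-14 10:00:54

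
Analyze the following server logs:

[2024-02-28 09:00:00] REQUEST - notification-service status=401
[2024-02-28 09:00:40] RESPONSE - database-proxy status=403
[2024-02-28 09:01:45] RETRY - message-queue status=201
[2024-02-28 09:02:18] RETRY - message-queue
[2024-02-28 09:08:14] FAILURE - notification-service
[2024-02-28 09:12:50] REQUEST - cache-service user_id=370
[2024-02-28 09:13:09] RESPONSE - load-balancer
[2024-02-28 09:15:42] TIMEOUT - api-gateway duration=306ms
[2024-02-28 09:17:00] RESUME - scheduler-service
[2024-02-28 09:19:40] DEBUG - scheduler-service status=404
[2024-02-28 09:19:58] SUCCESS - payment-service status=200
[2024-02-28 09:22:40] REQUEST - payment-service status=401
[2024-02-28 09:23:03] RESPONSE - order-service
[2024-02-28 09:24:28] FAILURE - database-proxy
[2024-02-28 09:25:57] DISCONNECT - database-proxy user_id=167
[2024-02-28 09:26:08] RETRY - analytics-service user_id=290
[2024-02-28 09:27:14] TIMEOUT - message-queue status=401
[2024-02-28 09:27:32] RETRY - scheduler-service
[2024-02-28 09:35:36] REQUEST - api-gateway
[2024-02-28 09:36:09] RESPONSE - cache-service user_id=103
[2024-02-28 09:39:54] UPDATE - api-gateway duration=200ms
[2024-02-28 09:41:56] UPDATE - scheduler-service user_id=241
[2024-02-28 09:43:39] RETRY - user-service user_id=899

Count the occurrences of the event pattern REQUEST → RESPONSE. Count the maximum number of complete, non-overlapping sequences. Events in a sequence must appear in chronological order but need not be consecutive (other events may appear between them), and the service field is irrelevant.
4

To count sequences:

1. Look for pattern: REQUEST → RESPONSE
2. Greedily scan the log in chronological order, matching each sequence element in turn (ignoring service)
3. Each time the full pattern completes, increment the count and restart matching from the next event
4. Complete non-overlapping sequences found: 4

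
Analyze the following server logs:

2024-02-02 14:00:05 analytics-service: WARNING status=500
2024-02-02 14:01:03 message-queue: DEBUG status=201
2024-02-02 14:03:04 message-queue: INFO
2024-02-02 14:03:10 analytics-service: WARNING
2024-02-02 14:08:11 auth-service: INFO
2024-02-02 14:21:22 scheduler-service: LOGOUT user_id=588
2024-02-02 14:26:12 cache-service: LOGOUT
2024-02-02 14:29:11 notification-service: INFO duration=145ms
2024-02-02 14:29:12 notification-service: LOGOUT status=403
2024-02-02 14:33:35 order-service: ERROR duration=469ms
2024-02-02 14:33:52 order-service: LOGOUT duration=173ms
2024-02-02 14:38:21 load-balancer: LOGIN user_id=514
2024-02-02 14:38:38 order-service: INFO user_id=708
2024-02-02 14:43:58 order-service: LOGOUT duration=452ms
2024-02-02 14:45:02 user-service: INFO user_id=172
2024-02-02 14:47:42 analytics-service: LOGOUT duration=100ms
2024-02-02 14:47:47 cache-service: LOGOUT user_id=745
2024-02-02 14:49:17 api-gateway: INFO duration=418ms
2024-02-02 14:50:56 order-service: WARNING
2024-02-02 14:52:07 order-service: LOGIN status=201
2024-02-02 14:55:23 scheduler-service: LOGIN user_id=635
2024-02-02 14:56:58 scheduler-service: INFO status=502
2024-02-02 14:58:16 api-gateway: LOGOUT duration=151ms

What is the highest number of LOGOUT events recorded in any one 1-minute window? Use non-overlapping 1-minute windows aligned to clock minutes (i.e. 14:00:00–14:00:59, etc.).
2

To find the burst window:

1. Divide the log period into non-overlapping 1-minute windows starting at 14:00
2. Count LOGOUT events in each window
3. Find the window with maximum count
4. Maximum events in a window: 2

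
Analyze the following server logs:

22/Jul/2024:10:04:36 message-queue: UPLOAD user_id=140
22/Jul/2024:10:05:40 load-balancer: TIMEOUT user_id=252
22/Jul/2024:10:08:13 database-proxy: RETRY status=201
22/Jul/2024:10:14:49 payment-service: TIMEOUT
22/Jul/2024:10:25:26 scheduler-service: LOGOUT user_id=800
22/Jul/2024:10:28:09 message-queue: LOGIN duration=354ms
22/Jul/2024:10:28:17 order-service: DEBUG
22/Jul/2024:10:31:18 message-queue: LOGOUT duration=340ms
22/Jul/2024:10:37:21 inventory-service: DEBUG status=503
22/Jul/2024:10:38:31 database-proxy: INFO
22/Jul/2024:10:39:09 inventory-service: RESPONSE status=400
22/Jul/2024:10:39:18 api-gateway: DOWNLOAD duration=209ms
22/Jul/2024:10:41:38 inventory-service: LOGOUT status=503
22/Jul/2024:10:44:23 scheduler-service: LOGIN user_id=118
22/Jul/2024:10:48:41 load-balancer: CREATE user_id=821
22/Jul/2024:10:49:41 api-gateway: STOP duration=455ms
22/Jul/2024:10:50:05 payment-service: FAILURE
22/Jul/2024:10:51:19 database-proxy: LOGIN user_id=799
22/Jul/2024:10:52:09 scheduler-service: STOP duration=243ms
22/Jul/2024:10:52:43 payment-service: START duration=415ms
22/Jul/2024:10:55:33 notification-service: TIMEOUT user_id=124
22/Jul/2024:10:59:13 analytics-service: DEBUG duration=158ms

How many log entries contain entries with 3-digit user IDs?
7

To find matching entries:

1. Pattern to match: entries with 3-digit user IDs
2. Scan each log entry for the pattern
3. Count matches: 7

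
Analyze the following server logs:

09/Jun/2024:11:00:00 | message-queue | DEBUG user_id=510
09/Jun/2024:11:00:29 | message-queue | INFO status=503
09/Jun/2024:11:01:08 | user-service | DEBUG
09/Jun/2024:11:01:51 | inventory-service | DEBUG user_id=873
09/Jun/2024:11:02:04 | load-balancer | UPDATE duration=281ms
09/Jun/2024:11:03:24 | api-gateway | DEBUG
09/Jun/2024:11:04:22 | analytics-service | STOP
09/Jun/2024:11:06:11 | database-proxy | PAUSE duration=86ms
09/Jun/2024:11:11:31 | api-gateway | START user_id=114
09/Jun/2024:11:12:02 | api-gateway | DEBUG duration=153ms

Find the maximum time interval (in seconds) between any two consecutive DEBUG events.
518

To find the longest gap:

1. Extract all DEBUG events in chronological order
2. Calculate time differences between consecutive events
3. Find the maximum difference
4. Longest gap: 518 seconds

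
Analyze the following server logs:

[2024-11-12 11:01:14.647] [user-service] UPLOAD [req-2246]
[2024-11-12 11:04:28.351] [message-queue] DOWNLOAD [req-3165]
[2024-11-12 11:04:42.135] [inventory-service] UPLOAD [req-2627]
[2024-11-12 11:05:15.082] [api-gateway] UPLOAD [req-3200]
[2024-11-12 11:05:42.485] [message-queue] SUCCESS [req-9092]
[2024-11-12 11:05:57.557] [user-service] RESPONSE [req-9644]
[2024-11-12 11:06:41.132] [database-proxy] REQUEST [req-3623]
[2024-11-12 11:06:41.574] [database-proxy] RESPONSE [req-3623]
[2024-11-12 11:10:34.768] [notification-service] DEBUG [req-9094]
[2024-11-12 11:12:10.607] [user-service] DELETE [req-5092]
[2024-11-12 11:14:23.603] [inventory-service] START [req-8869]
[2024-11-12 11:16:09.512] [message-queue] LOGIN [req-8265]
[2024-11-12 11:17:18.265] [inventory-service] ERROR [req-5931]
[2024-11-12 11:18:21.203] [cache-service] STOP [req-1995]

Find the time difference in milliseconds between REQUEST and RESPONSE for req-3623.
442

To calculate latency:

1. Find REQUEST with id req-3623: 2024-11-12 11:06:41.132
2. Find RESPONSE with id req-3623: 2024-11-12 11:06:41.574
3. Latency: 2024-11-12 11:06:41.574 - 2024-11-12 11:06:41.132 = 442ms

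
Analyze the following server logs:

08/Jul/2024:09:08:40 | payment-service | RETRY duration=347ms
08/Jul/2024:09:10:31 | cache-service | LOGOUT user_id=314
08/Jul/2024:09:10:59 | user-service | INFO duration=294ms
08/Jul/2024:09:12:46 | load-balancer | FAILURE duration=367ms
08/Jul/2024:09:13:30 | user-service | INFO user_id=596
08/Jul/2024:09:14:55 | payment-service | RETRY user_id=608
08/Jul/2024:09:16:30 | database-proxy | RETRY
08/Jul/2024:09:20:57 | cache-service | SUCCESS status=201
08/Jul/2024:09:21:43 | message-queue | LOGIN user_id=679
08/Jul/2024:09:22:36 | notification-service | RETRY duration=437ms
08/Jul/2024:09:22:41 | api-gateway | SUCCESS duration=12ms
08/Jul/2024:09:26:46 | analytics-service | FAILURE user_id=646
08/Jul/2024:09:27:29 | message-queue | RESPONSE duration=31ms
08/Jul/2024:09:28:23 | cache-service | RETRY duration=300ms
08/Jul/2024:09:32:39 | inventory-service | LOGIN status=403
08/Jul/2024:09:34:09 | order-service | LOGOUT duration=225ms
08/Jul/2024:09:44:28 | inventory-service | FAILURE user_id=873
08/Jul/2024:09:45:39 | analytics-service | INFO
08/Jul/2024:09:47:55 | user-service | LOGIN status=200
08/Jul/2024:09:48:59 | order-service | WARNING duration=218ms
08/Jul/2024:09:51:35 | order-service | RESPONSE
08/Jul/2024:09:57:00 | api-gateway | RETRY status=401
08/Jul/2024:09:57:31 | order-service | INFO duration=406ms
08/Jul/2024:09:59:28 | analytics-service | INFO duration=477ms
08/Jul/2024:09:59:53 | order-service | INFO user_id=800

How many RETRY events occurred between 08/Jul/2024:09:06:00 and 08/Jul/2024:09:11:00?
1

To count events in the time window:

1. Window boundaries: 08/Jul/2024:09:06:00 to 08/Jul/2024:09:11:00
2. Filter for RETRY events within this window
3. Count matching events: 1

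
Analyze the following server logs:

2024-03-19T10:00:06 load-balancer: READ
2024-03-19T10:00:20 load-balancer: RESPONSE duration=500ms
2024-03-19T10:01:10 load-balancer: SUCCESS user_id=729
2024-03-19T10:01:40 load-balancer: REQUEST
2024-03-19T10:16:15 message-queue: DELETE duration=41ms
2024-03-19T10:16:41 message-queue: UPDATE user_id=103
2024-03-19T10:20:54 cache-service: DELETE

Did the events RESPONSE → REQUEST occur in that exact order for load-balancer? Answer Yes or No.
Yes

To verify sequence order:

1. Find all events in sequence RESPONSE → REQUEST for load-balancer
2. Extract their timestamps
3. Check if timestamps are in ascending order
4. Result: Yes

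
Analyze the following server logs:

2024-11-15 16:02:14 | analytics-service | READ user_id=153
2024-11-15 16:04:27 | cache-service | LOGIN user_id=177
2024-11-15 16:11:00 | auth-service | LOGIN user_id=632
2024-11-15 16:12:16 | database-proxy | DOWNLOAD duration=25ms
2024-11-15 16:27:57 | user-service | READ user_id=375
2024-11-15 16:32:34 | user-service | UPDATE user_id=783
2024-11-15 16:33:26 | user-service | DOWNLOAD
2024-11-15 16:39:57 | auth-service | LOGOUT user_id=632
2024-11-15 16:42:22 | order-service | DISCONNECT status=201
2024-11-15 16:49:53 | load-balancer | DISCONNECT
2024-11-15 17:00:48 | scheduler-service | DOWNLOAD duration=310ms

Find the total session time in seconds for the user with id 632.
1737

To calculate session duration:

1. Find LOGIN event for user_id=632: 2024-11-15 16:11:00
2. Find LOGOUT event for user_id=632: 2024-11-15 16:39:57
3. Session duration: 2024-11-15 16:39:57 - 2024-11-15 16:11:00 = 1737 seconds (28 minutes)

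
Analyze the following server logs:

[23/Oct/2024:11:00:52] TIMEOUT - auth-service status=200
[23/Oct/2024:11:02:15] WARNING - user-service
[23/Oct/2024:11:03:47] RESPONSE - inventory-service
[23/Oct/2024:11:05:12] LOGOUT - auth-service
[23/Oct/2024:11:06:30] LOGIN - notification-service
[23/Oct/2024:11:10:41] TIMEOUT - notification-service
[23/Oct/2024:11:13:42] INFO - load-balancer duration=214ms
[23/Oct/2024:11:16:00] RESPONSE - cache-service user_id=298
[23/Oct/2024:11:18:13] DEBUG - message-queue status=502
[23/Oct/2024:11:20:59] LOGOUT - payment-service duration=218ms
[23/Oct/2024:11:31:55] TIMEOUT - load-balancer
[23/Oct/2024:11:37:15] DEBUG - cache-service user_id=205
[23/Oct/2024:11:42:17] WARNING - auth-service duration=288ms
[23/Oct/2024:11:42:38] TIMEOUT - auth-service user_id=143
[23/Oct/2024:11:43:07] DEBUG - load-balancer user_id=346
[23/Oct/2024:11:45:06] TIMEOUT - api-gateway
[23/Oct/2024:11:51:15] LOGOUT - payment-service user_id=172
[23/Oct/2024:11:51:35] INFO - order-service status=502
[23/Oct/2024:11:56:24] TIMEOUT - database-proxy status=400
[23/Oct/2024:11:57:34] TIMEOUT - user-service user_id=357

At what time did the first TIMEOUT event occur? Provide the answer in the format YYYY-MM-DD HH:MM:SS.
2024-10-23 11:00:52

To find the first event:

1. Filter for all TIMEOUT events
2. Sort by timestamp
3. Select the first one
4. Timestamp: 2024-10-23 11:00:52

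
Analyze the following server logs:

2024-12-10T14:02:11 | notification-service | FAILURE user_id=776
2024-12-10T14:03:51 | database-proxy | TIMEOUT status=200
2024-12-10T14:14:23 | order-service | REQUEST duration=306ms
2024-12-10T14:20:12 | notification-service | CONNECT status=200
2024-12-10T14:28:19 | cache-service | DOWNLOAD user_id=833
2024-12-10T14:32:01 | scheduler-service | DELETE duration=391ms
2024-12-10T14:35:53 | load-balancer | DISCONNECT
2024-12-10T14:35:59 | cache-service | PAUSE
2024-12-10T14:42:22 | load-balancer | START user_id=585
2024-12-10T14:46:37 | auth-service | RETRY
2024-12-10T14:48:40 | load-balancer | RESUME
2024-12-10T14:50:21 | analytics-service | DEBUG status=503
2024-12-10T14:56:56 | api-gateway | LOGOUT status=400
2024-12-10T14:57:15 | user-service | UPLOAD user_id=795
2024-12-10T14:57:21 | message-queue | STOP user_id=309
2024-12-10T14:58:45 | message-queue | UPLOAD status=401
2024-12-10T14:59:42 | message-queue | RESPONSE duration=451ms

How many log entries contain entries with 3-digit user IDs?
5

To find matching entries:

1. Pattern to match: entries with 3-digit user IDs
2. Scan each log entry for the pattern
3. Count matches: 5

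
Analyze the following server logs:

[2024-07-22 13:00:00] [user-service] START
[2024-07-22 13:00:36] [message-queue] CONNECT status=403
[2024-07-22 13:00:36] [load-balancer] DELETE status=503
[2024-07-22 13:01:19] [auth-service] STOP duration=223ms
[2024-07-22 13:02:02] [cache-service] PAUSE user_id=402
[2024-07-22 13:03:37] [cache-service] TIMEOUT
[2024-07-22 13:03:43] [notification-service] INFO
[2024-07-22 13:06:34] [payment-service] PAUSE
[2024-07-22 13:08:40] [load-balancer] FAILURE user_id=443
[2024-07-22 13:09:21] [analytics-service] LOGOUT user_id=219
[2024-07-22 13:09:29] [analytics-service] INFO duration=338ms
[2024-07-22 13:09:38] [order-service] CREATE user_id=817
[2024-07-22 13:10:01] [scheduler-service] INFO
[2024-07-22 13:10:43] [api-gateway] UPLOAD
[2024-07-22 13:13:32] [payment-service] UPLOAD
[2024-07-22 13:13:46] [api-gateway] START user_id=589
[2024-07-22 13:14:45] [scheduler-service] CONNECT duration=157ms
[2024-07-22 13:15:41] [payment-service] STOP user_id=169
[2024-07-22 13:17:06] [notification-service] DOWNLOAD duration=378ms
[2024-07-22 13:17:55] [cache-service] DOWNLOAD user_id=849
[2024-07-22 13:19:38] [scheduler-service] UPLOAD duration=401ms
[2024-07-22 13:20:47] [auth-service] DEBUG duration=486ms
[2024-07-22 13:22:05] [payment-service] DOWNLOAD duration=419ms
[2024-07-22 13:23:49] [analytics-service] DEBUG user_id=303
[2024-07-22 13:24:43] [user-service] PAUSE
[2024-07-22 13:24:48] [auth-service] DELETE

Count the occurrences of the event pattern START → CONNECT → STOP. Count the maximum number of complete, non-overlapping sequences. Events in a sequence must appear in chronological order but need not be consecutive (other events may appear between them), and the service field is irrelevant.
2

To count sequences:

1. Look for pattern: START → CONNECT → STOP
2. Greedily scan the log in chronological order, matching each sequence element in turn (ignoring service)
3. Each time the full pattern completes, increment the count and restart matching from the next event
4. Complete non-overlapping sequences found: 2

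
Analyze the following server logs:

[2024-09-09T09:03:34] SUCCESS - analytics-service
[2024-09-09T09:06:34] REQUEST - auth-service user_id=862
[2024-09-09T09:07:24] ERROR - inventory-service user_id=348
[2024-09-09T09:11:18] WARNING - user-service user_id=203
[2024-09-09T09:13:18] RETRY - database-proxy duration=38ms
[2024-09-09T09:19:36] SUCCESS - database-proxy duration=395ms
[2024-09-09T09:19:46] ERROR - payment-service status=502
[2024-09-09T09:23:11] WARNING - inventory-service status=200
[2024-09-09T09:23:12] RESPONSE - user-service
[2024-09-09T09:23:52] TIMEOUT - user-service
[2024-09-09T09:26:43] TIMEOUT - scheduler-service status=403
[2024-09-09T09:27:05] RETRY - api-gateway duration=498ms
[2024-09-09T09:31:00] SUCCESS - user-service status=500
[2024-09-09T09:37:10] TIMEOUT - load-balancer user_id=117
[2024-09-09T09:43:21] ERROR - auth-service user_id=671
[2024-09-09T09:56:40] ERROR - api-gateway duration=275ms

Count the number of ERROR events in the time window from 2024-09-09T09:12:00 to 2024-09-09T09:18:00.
0

To count events in the time window:

1. Window boundaries: 2024-09-09T09:12:00 to 2024-09-09T09:18:00
2. Filter for ERROR events within this window
3. Count matching events: 0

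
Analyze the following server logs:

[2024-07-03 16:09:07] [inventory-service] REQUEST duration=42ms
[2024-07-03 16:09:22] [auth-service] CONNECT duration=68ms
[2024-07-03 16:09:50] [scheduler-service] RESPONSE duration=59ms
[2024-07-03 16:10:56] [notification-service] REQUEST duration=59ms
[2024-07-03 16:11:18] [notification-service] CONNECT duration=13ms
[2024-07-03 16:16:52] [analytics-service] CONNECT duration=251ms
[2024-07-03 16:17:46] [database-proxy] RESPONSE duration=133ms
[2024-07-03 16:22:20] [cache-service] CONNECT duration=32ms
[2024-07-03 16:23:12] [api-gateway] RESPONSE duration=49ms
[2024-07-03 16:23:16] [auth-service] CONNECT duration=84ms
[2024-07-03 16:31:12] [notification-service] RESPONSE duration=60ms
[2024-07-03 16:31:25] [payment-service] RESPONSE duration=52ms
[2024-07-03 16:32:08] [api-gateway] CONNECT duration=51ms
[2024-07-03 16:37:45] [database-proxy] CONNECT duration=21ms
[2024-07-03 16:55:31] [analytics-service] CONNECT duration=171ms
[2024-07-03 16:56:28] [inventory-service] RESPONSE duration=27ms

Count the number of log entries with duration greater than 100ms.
3

To count timeouts:

1. Threshold: 100ms
2. Extract duration from each log entry
3. Count entries where duration > 100
4. Timeout count: 3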